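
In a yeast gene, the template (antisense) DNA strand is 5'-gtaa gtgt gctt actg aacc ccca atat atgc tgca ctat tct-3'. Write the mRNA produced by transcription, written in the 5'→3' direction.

5'-AGAAUAGUGCAGCAUAUAUUGGGGGUUCAGUAAGCACACUUAC-3'

The mRNA has the sequence of the coding strand (reverse complement of the template) with T→U. Reverse complement of GTAAGTGTGCTTACTGAACCCCCAATATATGCTGCACTATTCT is AGAATAGTGCAGCATATATTGGGGGTTCAGTAAGCACACTTAC; then T→U.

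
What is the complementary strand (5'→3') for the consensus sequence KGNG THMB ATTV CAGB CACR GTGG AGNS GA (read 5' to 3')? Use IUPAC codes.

5'-TCSNCTCCACYGTGVCTGBAATVKDACNCM-3'

Standard pairs A↔T, G↔C; ambiguity codes pair R↔Y, M↔K, S↔S, B↔V, H↔D, N↔N. Complement (MCNCADKVTAABGTCVGTGYCACCTCNSCT), then reverse for 5'→3'.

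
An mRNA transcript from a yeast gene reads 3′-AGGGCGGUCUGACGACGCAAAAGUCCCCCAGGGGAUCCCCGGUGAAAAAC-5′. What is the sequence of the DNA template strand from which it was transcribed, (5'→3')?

Written 5'→3' the mRNA is CAAAAAGUGGCCCCUAGGGGACCCCCUGAAAACGCAGCAGUCUGGCGGGA, so the coding DNA strand is CAAAAAGTGGCCCCTAGGGGACCCCCTGAAAACGCAGCAGTCTGGCGGGA. The template is its reverse complement.

5'-TCCCGCCAGACTGCTGCGTTTTCAGGGGGTCCCCTAGGGGCCACTTTTTG-3'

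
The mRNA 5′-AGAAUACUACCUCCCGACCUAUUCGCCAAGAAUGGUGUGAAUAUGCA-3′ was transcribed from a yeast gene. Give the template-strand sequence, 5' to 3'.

5'-TGCATATTCACACCATTCTTGGCGAATAGGTCGGGAGGTAGTATTCT-3'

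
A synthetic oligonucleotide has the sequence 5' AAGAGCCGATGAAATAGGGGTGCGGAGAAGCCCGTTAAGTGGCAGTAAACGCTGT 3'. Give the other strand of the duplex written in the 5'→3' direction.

Pairing A↔T and G↔C gives TTCTCGGCTACTTTATCCCCACGCCTCTTCGGGCAATTCACCGTCATTTGCGACA, running 3'→5'. Reverse for the 5'→3' convention.

5′-ACAGCGTTTACTGCCACTTAACGGGCTTCTCCGCACCCCTATTTCATCGGCTCTT-3′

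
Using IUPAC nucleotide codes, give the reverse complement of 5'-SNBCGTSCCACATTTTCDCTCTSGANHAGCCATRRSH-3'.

5'-DSYYATGGCTDNTCSAGAGHGAAAATGTGGSACGVNS-3'

Standard pairs A↔T, G↔C; ambiguity codes pair R↔Y, S↔S, B↔V, D↔H, N↔N. Complement (SNVGCASGGTGTAAAAGHGAGASCTNDTCGGTAYYSD), then reverse for 5'→3'.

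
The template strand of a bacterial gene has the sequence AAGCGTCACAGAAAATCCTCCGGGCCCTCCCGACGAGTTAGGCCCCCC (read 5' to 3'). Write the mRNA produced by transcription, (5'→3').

5'-GGGGGGCCUAACUCGUCGGGAGGGCCCGGAGGAUUUUCUGUGACGCUU-3'

RNA polymerase reads the template 3'→5' and synthesizes mRNA 5'→3' by base-pairing (A→U, T→A, G↔C). The complement of the template is TTCGCAGTGTCTTTTAGGAGGCCCGGGAGGGCTGCTCAATCCGGGGGG; antiparallel, so 5'→3' the coding strand is GGGGGGCCTAACTCGTCGGGAGGGCCCGGAGGATTTTCTGTGACGCTT. Replace T with U for the mRNA.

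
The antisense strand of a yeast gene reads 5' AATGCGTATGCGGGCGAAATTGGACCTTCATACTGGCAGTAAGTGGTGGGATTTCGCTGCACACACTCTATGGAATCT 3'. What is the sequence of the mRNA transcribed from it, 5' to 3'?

The mRNA has the sequence of the coding strand (reverse complement of the template) with T→U. Reverse complement of AATGCGTATGCGGGCGAAATTGGACCTTCATACTGGCAGTAAGTGGTGGGATTTCGCTGCACACACTCTATGGAATCT is AGATTCCATAGAGTGTGTGCAGCGAAATCCCACCACTTACTGCCAGTATGAAGGTCCAATTTCGCCCGCATACGCATT; then T→U.

5'-AGAUUCCAUAGAGUGUGUGCAGCGAAAUCCCACCACUUACUGCCAGUAUGAAGGUCCAAUUUCGCCCGCAUACGCAUU-3'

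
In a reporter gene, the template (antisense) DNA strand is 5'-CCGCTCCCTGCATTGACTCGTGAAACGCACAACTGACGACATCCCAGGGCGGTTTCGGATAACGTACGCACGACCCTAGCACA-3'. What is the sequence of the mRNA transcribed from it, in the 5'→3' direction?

5'-UGUGCUAGGGUCGUGCGUACGUUAUCCGAAACCGCCCUGGGAUGUCGUCAGUUGUGCGUUUCACGAGUCAAUGCAGGGAGCGG-3'

The mRNA has the sequence of the coding strand (reverse complement of the template) with T→U. Reverse complement of CCGCTCCCTGCATTGACTCGTGAAACGCACAACTGACGACATCCCAGGGCGGTTTCGGATAACGTACGCACGACCCTAGCACA is TGTGCTAGGGTCGTGCGTACGTTATCCGAAACCGCCCTGGGATGTCGTCAGTTGTGCGTTTCACGAGTCAATGCAGGGAGCGG; then T→U.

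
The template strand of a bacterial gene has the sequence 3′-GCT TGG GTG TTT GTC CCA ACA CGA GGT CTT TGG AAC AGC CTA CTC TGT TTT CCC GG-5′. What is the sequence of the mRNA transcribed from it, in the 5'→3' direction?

Reading the template 3'→5' as shown, RNA polymerase pairs each base (A→U, T→A, G↔C) to build mRNA 5'→3' directly.

5'-CGAACCCACAAACAGGGUUGUGCUCCAGAAACCUUGUCGGAUGAGACAAAAGGGCC-3'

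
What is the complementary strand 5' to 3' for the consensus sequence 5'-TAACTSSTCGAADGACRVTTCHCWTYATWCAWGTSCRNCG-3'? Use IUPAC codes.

5′-CGNYGSACWTGWATRAWGDGAABYGTCHTTCGASSAGTTA-3′

Standard pairs A↔T, G↔C; ambiguity codes pair R↔Y, W↔W, S↔S, D↔H, V↔B, N↔N. Complement (ATTGASSAGCTTHCTGYBAAGDGWARTAWGTWCASGYNGC), then reverse for 5'→3'.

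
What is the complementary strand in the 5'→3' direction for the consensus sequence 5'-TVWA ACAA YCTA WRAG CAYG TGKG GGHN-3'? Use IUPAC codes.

5'-NDCCCMCACRTGCTYWTAGRTTGTTWBA-3'

Standard pairs A↔T, G↔C; ambiguity codes pair R↔Y, K↔M, W↔W, H↔D, V↔B, N↔N. Complement (ABWTTGTTRGATWYTCGTRCACMCCCDN), then reverse for 5'→3'.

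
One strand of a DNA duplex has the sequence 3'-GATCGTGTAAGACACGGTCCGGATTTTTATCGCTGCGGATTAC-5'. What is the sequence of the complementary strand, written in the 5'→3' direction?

The strand is given 3'→5', so its complement runs 5'→3' in the same left-to-right order: pair each base A↔T, G↔C.

5'-CTAGCACATTCTGTGCCAGGCCTAAAAATAGCGACGCCTAATG-3'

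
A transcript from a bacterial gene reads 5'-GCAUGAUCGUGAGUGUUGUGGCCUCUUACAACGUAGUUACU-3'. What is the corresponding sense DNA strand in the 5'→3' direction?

5'-GCATGATCGTGAGTGTTGTGGCCTCTTACAACGTAGTTACT-3'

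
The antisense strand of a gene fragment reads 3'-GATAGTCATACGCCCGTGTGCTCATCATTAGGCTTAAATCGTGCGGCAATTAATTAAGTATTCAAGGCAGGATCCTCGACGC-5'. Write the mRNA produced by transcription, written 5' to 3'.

5'-CUAUCAGUAUGCGGGCACACGAGUAGUAAUCCGAAUUUAGCACGCCGUUAAUUAAUUCAUAAGUUCCGUCCUAGGAGCUGCG-3'

Reading the template 3'→5' as shown, RNA polymerase pairs each base (A→U, T→A, G↔C) to build mRNA 5'→3' directly.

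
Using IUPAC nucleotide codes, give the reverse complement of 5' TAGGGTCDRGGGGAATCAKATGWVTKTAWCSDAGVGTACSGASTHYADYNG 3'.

5'-CNRHTRDASTCSGTACBCTHSGWTAMABWCATMTGATTCCCCYHGACCCTA-3'

Standard pairs A↔T, G↔C; ambiguity codes pair R↔Y, K↔M, W↔W, S↔S, D↔H, V↔B, N↔N. Complement (ATCCCAGHYCCCCTTAGTMTACWBAMATWGSHTCBCATGSCTSADRTHRNC), then reverse for 5'→3'.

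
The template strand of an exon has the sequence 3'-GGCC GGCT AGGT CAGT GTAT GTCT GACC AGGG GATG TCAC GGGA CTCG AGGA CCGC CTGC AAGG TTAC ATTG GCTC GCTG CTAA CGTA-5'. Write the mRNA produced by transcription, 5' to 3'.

Reading the template 3'→5' as shown, RNA polymerase pairs each base (A→U, T→A, G↔C) to build mRNA 5'→3' directly.

5'-CCGGCCGAUCCAGUCACAUACAGACUGGUCCCCUACAGUGCCCUGAGCUCCUGGCGGACGUUCCAAUGUAACCGAGCGACGAUUGCAU-3'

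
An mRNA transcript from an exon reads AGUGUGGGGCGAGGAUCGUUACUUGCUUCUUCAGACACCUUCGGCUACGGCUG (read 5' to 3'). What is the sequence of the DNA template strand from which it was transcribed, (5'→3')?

Replace U with T to get the coding DNA strand: AGTGTGGGGCGAGGATCGTTACTTGCTTCTTCAGACACCTTCGGCTACGGCTG. The template strand is its reverse complement (complement TCACACCCCGCTCCTAGCAATGAACGAAGAAGTCTGTGGAAGCCGATGCCGAC, then reverse).

5'-CAGCCGTAGCCGAAGGTGTCTGAAGAAGCAAGTAACGATCCTCGCCCCACACT-3'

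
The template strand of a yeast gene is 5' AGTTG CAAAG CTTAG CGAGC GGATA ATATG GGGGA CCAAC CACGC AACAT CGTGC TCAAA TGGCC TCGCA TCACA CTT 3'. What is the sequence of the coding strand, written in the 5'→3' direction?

5'-AAGTGTGATGCGAGGCCATTTGAGCACGATGTTGCGTGGTTGGTCCCCCATATTATCCGCTCGCTAAGCTTTGCAACT-3'

The coding strand is complementary and antiparallel to the template: take the complement (A↔T, G↔C) and reverse.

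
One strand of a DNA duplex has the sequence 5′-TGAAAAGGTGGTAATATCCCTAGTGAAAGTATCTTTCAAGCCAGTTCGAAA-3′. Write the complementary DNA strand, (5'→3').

Pairing A↔T and G↔C gives ACTTTTCCACCATTATAGGGATCACTTTCATAGAAAGTTCGGTCAAGCTTT, running 3'→5'. Reverse for the 5'→3' convention.

5'-TTTCGAACTGGCTTGAAAGATACTTTCACTAGGGATATTACCACCTTTTCA-3'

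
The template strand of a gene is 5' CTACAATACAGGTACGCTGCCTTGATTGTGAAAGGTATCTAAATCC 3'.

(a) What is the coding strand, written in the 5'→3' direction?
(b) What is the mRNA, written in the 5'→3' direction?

(a) The coding strand is the reverse complement of the template: complement GATGTTATGTCCATGCGACGGAACTAACACTTTCCATAGATTTAGG, then reverse.
(b) mRNA has the coding-strand sequence with T→U.

(a) 5′-GGATTTAGATACCTTTCACAATCAAGGCAGCGTACCTGTATTGTAG-3′
(b) 5'-GGAUUUAGAUACCUUUCACAAUCAAGGCAGCGUACCUGUAUUGUAG-3'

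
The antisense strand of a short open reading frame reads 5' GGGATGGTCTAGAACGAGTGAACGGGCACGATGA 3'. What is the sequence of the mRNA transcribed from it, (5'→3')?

5'-UCAUCGUGCCCGUUCACUCGUUCUAGACCAUCCC-3'

The mRNA has the sequence of the coding strand (reverse complement of the template) with T→U. Reverse complement of GGGATGGTCTAGAACGAGTGAACGGGCACGATGA is TCATCGTGCCCGTTCACTCGTTCTAGACCATCCC; then T→U.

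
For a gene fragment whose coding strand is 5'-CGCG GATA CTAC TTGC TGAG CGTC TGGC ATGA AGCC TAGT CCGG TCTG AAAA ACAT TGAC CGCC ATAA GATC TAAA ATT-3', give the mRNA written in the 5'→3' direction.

The mRNA is synthesized from the template strand, so it matches the coding strand with T replaced by U.

5′-CGCGGAUACUACUUGCUGAGCGUCUGGCAUGAAGCCUAGUCCGGUCUGAAAAACAUUGACCGCCAUAAGAUCUAAAAUU-3′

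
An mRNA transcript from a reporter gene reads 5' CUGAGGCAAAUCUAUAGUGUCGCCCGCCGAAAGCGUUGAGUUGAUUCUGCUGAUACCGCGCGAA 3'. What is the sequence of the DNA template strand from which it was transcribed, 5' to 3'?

Replace U with T to get the coding DNA strand: CTGAGGCAAATCTATAGTGTCGCCCGCCGAAAGCGTTGAGTTGATTCTGCTGATACCGCGCGAA. The template strand is its reverse complement (complement GACTCCGTTTAGATATCACAGCGGGCGGCTTTCGCAACTCAACTAAGACGACTATGGCGCGCTT, then reverse).

5′-TTCGCGCGGTATCAGCAGAATCAACTCAACGCTTTCGGCGGGCGACACTATAGATTTGCCTCAG-3′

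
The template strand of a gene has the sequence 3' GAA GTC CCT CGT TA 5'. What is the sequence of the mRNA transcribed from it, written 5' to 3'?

5'-CUUCAGGGAGCAAU-3'

Reading the template 3'→5' as shown, RNA polymerase pairs each base (A→U, T→A, G↔C) to build mRNA 5'→3' directly.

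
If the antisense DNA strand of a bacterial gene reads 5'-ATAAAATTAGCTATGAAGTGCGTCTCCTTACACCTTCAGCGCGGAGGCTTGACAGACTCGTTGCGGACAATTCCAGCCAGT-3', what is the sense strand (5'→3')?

5'-ACTGGCTGGAATTGTCCGCAACGAGTCTGTCAAGCCTCCGCGCTGAAGGTGTAAGGAGACGCACTTCATAGCTAATTTTAT-3'

The coding strand is complementary and antiparallel to the template: take the complement (A↔T, G↔C) and reverse.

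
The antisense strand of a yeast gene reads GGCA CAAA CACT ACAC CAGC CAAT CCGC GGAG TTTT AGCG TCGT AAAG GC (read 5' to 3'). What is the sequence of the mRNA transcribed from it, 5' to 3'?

RNA polymerase reads the template 3'→5' and synthesizes mRNA 5'→3' by base-pairing (A→U, T→A, G↔C). The complement of the template is CCGTGTTTGTGATGTGGTCGGTTAGGCGCCTCAAAATCGCAGCATTTCCG; antiparallel, so 5'→3' the coding strand is GCCTTTACGACGCTAAAACTCCGCGGATTGGCTGGTGTAGTGTTTGTGCC. Replace T with U for the mRNA.

5'-GCCUUUACGACGCUAAAACUCCGCGGAUUGGCUGGUGUAGUGUUUGUGCC-3'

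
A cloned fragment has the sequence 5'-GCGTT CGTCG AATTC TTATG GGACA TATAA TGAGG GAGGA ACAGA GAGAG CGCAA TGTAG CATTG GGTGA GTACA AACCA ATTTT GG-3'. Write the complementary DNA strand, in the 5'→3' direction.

Pairing A↔T and G↔C gives CGCAAGCAGCTTAAGAATACCCTGTATATTACTCCCTCCTTGTCTCTCTCGCGTTACATCGTAACCCACTCATGTTTGGTTAAAACC, running 3'→5'. Reverse for the 5'→3' convention.

5'-CCAAAATTGGTTTGTACTCACCCAATGCTACATTGCGCTCTCTCTGTTCCTCCCTCATTATATGTCCCATAAGAATTCGACGAACGC-3'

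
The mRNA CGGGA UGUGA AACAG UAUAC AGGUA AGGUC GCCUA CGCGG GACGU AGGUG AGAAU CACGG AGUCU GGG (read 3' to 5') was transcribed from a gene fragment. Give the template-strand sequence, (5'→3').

Written 5'→3' the mRNA is GGGUCUGAGGCACUAAGAGUGGAUGCAGGGCGCAUCCGCUGGAAUGGACAUAUGACAAAGUGUAGGGC, so the coding DNA strand is GGGTCTGAGGCACTAAGAGTGGATGCAGGGCGCATCCGCTGGAATGGACATATGACAAAGTGTAGGGC. The template is its reverse complement.

5'-GCCCTACACTTTGTCATATGTCCATTCCAGCGGATGCGCCCTGCATCCACTCTTAGTGCCTCAGACCC-3'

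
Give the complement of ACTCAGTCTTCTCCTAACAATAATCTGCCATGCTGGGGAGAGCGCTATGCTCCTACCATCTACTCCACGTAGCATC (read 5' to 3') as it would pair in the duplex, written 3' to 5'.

Base-pairing A↔T, G↔C gives the complement. The complementary strand is antiparallel, so paired with a 5'→3' strand it runs 3'→5'.

3'-TGAGTCAGAAGAGGATTGTTATTAGACGGTACGACCCCTCTCGCGATACGAGGATGGTAGATGAGGTGCATCGTAG-5'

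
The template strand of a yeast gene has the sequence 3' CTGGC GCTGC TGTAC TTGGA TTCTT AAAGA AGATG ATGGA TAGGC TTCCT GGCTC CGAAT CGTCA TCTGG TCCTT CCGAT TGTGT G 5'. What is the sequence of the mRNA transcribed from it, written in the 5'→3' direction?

5'-GACCGCGACGACAUGAACCUAAGAAUUUCUUCUACUACCUAUCCGAAGGACCGAGGCUUAGCAGUAGACCAGGAAGGCUAACACAC-3'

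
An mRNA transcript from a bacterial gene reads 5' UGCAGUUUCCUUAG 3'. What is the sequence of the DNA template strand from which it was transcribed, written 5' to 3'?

Replace U with T to get the coding DNA strand: TGCAGTTTCCTTAG. The template strand is its reverse complement (complement ACGTCAAAGGAATC, then reverse).

5'-CTAAGGAAACTGCA-3'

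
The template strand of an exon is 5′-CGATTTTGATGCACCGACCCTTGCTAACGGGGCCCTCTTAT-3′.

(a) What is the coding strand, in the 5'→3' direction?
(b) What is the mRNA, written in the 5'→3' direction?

(a) 5'-ATAAGAGGGCCCCGTTAGCAAGGGTCGGTGCATCAAAATCG-3'
(b) 5′-AUAAGAGGGCCCCGUUAGCAAGGGUCGGUGCAUCAAAAUCG-3′

(a) The coding strand is the reverse complement of the template: complement GCTAAAACTACGTGGCTGGGAACGATTGCCCCGGGAGAATA, then reverse.
(b) mRNA has the coding-strand sequence with T→U.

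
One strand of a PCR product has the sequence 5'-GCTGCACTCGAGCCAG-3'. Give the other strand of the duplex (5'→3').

5'-CTGGCTCGAGTGCAGC-3'

The complement of GCTGCACTCGAGCCAG is CGACGTGAGCTCGGTC (A↔T, G↔C). DNA strands are antiparallel, so the complementary strand runs 3'→5'; reversing gives the 5'→3' form.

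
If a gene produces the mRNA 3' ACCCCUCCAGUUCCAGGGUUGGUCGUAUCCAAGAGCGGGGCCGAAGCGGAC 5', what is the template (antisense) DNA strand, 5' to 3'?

Written 5'→3' the mRNA is CAGGCGAAGCCGGGGCGAGAACCUAUGCUGGUUGGGACCUUGACCUCCCCA, so the coding DNA strand is CAGGCGAAGCCGGGGCGAGAACCTATGCTGGTTGGGACCTTGACCTCCCCA. The template is its reverse complement.

5'-TGGGGAGGTCAAGGTCCCAACCAGCATAGGTTCTCGCCCCGGCTTCGCCTG-3'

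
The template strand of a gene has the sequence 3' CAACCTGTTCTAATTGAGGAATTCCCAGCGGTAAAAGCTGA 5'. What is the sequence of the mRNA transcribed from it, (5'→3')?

5'-GUUGGACAAGAUUAACUCCUUAAGGGUCGCCAUUUUCGACU-3'

Reading the template 3'→5' as shown, RNA polymerase pairs each base (A→U, T→A, G↔C) to build mRNA 5'→3' directly.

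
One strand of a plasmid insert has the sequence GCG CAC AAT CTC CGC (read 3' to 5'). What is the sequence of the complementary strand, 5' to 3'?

The strand is given 3'→5', so its complement runs 5'→3' in the same left-to-right order: pair each base A↔T, G↔C.

5'-CGCGTGTTAGAGGCG-3'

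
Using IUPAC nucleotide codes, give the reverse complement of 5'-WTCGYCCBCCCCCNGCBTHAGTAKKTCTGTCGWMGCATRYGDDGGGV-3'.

5'-BCCCHHCRYATGCKWCGACAGAMMTACTDAVGCNGGGGGVGGRCGAW-3'

Standard pairs A↔T, G↔C; ambiguity codes pair R↔Y, M↔K, W↔W, B↔V, D↔H, N↔N. Complement (WAGCRGGVGGGGGNCGVADTCATMMAGACAGCWKCGTAYRCHHCCCB), then reverse for 5'→3'.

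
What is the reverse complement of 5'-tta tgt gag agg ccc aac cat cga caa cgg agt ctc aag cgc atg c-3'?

5'-GCATGCGCTTGAGACTCCGTTGTCGATGGTTGGGCCTCTCACATAA-3'

Complement each base (A↔T, G↔C): AATACACTCTCCGGGTTGGTAGCTGTTGCCTCAGAGTTCGCGTACG. Then reverse.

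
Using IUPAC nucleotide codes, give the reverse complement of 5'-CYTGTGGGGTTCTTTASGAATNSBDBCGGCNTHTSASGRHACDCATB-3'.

5'-VATGHGTDYCSTSADANGCCGVHVSNATTCSTAAAGAACCCCACARG-3'

Standard pairs A↔T, G↔C; ambiguity codes pair R↔Y, S↔S, B↔V, D↔H, N↔N. Complement (GRACACCCCAAGAAATSCTTANSVHVGCCGNADASTSCYDTGHGTAV), then reverse for 5'→3'.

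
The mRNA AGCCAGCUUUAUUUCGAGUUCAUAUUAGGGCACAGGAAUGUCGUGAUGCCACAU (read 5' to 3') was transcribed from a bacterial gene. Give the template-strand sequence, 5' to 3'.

Replace U with T to get the coding DNA strand: AGCCAGCTTTATTTCGAGTTCATATTAGGGCACAGGAATGTCGTGATGCCACAT. The template strand is its reverse complement (complement TCGGTCGAAATAAAGCTCAAGTATAATCCCGTGTCCTTACAGCACTACGGTGTA, then reverse).

5'-ATGTGGCATCACGACATTCCTGTGCCCTAATATGAACTCGAAATAAAGCTGGCT-3'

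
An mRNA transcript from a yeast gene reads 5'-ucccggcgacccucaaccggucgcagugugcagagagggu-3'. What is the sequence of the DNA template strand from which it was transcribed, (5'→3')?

Replace U with T to get the coding DNA strand: TCCCGGCGACCCTCAACCGGTCGCAGTGTGCAGAGAGGGT. The template strand is its reverse complement (complement AGGGCCGCTGGGAGTTGGCCAGCGTCACACGTCTCTCCCA, then reverse).

5'-ACCCTCTCTGCACACTGCGACCGGTTGAGGGTCGCCGGGA-3'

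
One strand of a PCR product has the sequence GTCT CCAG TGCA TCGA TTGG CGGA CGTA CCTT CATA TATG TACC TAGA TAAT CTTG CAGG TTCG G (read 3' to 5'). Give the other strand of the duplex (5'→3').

5'-CAGAGGTCACGTAGCTAACCGCCTGCATGGAAGTATATACATGGATCTATTAGAACGTCCAAGCC-3'

The strand is given 3'→5', so its complement runs 5'→3' in the same left-to-right order: pair each base A↔T, G↔C.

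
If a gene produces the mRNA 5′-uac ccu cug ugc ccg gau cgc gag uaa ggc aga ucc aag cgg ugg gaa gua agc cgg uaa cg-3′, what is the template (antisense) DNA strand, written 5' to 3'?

Replace U with T to get the coding DNA strand: TACCCTCTGTGCCCGGATCGCGAGTAAGGCAGATCCAAGCGGTGGGAAGTAAGCCGGTAACG. The template strand is its reverse complement (complement ATGGGAGACACGGGCCTAGCGCTCATTCCGTCTAGGTTCGCCACCCTTCATTCGGCCATTGC, then reverse).

5'-CGTTACCGGCTTACTTCCCACCGCTTGGATCTGCCTTACTCGCGATCCGGGCACAGAGGGTA-3'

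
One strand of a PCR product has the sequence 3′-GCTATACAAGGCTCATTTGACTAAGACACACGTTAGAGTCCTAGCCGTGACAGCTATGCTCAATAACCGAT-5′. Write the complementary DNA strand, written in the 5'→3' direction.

5'-CGATATGTTCCGAGTAAACTGATTCTGTGTGCAATCTCAGGATCGGCACTGTCGATACGAGTTATTGGCTA-3'

The strand is given 3'→5', so its complement runs 5'→3' in the same left-to-right order: pair each base A↔T, G↔C.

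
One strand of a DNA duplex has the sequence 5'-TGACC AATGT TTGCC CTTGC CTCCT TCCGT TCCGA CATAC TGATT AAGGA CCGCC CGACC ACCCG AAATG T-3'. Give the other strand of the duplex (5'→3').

5'-ACATTTCGGGTGGTCGGGCGGTCCTTAATCAGTATGTCGGAACGGAAGGAGGCAAGGGCAAACATTGGTCA-3'

Pairing A↔T and G↔C gives ACTGGTTACAAACGGGAACGGAGGAAGGCAAGGCTGTATGACTAATTCCTGGCGGGCTGGTGGGCTTTACA, running 3'→5'. Reverse for the 5'→3' convention.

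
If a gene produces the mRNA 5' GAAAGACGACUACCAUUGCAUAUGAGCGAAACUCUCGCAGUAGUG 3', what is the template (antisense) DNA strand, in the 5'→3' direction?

Replace U with T to get the coding DNA strand: GAAAGACGACTACCATTGCATATGAGCGAAACTCTCGCAGTAGTG. The template strand is its reverse complement (complement CTTTCTGCTGATGGTAACGTATACTCGCTTTGAGAGCGTCATCAC, then reverse).

5'-CACTACTGCGAGAGTTTCGCTCATATGCAATGGTAGTCGTCTTTC-3'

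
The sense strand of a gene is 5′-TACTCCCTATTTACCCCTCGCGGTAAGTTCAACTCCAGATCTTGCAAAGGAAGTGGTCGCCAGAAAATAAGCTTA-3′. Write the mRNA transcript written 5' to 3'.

5'-UACUCCCUAUUUACCCCUCGCGGUAAGUUCAACUCCAGAUCUUGCAAAGGAAGUGGUCGCCAGAAAAUAAGCUUA-3'

The mRNA is synthesized from the template strand, so it matches the coding strand with T replaced by U.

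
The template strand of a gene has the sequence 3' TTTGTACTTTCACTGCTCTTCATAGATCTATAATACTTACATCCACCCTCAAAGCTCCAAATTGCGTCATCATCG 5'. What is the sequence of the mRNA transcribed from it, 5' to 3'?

Reading the template 3'→5' as shown, RNA polymerase pairs each base (A→U, T→A, G↔C) to build mRNA 5'→3' directly.

5'-AAACAUGAAAGUGACGAGAAGUAUCUAGAUAUUAUGAAUGUAGGUGGGAGUUUCGAGGUUUAACGCAGUAGUAGC-3'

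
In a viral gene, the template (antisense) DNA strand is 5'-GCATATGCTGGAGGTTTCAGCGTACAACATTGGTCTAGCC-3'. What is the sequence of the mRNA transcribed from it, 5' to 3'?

5′-GGCUAGACCAAUGUUGUACGCUGAAACCUCCAGCAUAUGC-3′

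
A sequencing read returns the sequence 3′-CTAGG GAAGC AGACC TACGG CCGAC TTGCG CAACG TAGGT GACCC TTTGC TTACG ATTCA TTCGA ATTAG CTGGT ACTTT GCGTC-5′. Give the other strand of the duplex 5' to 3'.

5'-GATCCCTTCGTCTGGATGCCGGCTGAACGCGTTGCATCCACTGGGAAACGAATGCTAAGTAAGCTTAATCGACCATGAAACGCAG-3'

The strand is given 3'→5', so its complement runs 5'→3' in the same left-to-right order: pair each base A↔T, G↔C.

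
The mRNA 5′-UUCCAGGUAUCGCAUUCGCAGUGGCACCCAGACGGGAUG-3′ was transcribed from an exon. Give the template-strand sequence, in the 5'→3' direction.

Replace U with T to get the coding DNA strand: TTCCAGGTATCGCATTCGCAGTGGCACCCAGACGGGATG. The template strand is its reverse complement (complement AAGGTCCATAGCGTAAGCGTCACCGTGGGTCTGCCCTAC, then reverse).

5'-CATCCCGTCTGGGTGCCACTGCGAATGCGATACCTGGAA-3'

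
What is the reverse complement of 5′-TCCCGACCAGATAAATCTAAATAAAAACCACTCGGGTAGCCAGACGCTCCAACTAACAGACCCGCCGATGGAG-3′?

5'-CTCCATCGGCGGGTCTGTTAGTTGGAGCGTCTGGCTACCCGAGTGGTTTTTATTTAGATTTATCTGGTCGGGA-3'

Reading the sequence 3'→5' and pairing each base (A↔T, G↔C) gives the reverse complement directly.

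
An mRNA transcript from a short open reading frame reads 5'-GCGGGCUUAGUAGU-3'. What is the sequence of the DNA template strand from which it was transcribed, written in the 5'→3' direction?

Replace U with T to get the coding DNA strand: GCGGGCTTAGTAGT. The template strand is its reverse complement (complement CGCCCGAATCATCA, then reverse).

5'-ACTACTAAGCCCGC-3'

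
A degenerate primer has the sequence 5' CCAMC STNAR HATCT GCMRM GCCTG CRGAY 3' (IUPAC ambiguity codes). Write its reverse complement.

5'-RTCYGCAGGCKYKGCAGATDYTNASGKTGG-3'

Standard pairs A↔T, G↔C; ambiguity codes pair R↔Y, M↔K, S↔S, H↔D, N↔N. Complement (GGTKGSANTYDTAGACGKYKCGGACGYCTR), then reverse for 5'→3'.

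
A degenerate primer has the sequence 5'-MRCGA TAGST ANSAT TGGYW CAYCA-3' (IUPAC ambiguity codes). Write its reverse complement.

5'-TGRTGWRCCAATSNTASCTATCGYK-3'

Standard pairs A↔T, G↔C; ambiguity codes pair R↔Y, M↔K, W↔W, S↔S, N↔N. Complement (KYGCTATCSATNSTAACCRWGTRGT), then reverse for 5'→3'.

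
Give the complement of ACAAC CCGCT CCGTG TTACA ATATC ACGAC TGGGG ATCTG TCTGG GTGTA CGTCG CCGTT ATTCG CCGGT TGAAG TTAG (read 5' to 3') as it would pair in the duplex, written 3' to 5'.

Base-pairing A↔T, G↔C gives the complement. The complementary strand is antiparallel, so paired with a 5'→3' strand it runs 3'→5'.

3′-TGTTGGGCGAGGCACAATGTTATAGTGCTGACCCCTAGACAGACCCACATGCAGCGGCAATAAGCGGCCAACTTCAATC-5′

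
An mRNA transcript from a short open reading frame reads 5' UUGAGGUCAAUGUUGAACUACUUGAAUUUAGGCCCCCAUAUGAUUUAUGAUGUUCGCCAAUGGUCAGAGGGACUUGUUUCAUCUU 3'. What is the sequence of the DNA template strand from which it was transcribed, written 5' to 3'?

Replace U with T to get the coding DNA strand: TTGAGGTCAATGTTGAACTACTTGAATTTAGGCCCCCATATGATTTATGATGTTCGCCAATGGTCAGAGGGACTTGTTTCATCTT. The template strand is its reverse complement (complement AACTCCAGTTACAACTTGATGAACTTAAATCCGGGGGTATACTAAATACTACAAGCGGTTACCAGTCTCCCTGAACAAAGTAGAA, then reverse).

5'-AAGATGAAACAAGTCCCTCTGACCATTGGCGAACATCATAAATCATATGGGGGCCTAAATTCAAGTAGTTCAACATTGACCTCAA-3'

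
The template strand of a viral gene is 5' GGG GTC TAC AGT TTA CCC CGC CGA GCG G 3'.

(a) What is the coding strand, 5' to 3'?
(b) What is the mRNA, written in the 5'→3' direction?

(a) 5'-CCGCTCGGCGGGGTAAACTGTAGACCCC-3'
(b) 5'-CCGCUCGGCGGGGUAAACUGUAGACCCC-3'

(a) The coding strand is the reverse complement of the template: complement CCCCAGATGTCAAATGGGGCGGCTCGCC, then reverse.
(b) mRNA has the coding-strand sequence with T→U.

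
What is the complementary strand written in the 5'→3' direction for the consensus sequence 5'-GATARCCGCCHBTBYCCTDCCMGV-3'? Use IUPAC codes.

5'-BCKGGHAGGRVAVDGGCGGYTATC-3'

Standard pairs A↔T, G↔C; ambiguity codes pair R↔Y, M↔K, B↔V, D↔H. Complement (CTATYGGCGGDVAVRGGAHGGKCB), then reverse for 5'→3'.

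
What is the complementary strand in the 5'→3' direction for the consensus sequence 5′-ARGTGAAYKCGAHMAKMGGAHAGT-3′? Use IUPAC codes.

Standard pairs A↔T, G↔C; ambiguity codes pair R↔Y, M↔K, H↔D. Complement (TYCACTTRMGCTDKTMKCCTDTCA), then reverse for 5'→3'.

5'-ACTDTCCKMTKDTCGMRTTCACYT-3'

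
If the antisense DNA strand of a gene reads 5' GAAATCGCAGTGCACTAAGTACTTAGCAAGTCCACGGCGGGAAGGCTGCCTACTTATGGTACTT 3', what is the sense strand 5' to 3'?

5'-AAGTACCATAAGTAGGCAGCCTTCCCGCCGTGGACTTGCTAAGTACTTAGTGCACTGCGATTTC-3'

The coding strand is complementary and antiparallel to the template: take the complement (A↔T, G↔C) and reverse.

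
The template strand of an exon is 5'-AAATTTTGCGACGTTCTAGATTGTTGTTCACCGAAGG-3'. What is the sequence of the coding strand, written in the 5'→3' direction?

5'-CCTTCGGTGAACAACAATCTAGAACGTCGCAAAATTT-3'

The coding strand is complementary and antiparallel to the template: take the complement (A↔T, G↔C) and reverse.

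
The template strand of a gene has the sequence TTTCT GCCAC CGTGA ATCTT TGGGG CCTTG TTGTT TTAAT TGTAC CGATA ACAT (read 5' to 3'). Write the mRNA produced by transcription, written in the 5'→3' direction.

The mRNA has the sequence of the coding strand (reverse complement of the template) with T→U. Reverse complement of TTTCTGCCACCGTGAATCTTTGGGGCCTTGTTGTTTTAATTGTACCGATAACAT is ATGTTATCGGTACAATTAAAACAACAAGGCCCCAAAGATTCACGGTGGCAGAAA; then T→U.

5'-AUGUUAUCGGUACAAUUAAAACAACAAGGCCCCAAAGAUUCACGGUGGCAGAAA-3'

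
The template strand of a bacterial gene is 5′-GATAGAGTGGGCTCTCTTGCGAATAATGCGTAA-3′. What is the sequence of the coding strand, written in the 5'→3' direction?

5'-TTACGCATTATTCGCAAGAGAGCCCACTCTATC-3'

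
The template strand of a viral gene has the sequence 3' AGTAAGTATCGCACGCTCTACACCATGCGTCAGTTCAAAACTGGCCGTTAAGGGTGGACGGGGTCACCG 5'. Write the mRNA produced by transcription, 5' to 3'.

Reading the template 3'→5' as shown, RNA polymerase pairs each base (A→U, T→A, G↔C) to build mRNA 5'→3' directly.

5′-UCAUUCAUAGCGUGCGAGAUGUGGUACGCAGUCAAGUUUUGACCGGCAAUUCCCACCUGCCCCAGUGGC-3′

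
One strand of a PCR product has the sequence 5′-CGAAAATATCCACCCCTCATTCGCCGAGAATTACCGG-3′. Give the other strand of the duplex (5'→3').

Pairing A↔T and G↔C gives GCTTTTATAGGTGGGGAGTAAGCGGCTCTTAATGGCC, running 3'→5'. Reverse for the 5'→3' convention.

5'-CCGGTAATTCTCGGCGAATGAGGGGTGGATATTTTCG-3'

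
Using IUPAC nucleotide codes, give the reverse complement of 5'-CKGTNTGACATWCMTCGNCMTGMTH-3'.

5'-DAKCAKGNCGAKGWATGTCANACMG-3'

Standard pairs A↔T, G↔C; ambiguity codes pair M↔K, W↔W, H↔D, N↔N. Complement (GMCANACTGTAWGKAGCNGKACKAD), then reverse for 5'→3'.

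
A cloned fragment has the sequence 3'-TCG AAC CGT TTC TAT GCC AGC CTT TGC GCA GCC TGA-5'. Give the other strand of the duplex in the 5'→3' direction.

The strand is given 3'→5', so its complement runs 5'→3' in the same left-to-right order: pair each base A↔T, G↔C.

5'-AGCTTGGCAAAGATACGGTCGGAAACGCGTCGGACT-3'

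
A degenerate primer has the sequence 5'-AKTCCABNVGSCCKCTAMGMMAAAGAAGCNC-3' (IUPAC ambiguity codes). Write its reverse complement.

5'-GNGCTTCTTTKKCKTAGMGGSCBNVTGGAMT-3'

Standard pairs A↔T, G↔C; ambiguity codes pair M↔K, S↔S, B↔V, N↔N. Complement (TMAGGTVNBCSGGMGATKCKKTTTCTTCGNG), then reverse for 5'→3'.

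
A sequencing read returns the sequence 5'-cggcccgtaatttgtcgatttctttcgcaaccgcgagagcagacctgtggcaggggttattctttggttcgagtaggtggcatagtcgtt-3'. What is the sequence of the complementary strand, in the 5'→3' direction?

5'-AACGACTATGCCACCTACTCGAACCAAAGAATAACCCCTGCCACAGGTCTGCTCTCGCGGTTGCGAAAGAAATCGACAAATTACGGGCCG-3'

The complement of CGGCCCGTAATTTGTCGATTTCTTTCGCAACCGCGAGAGCAGACCTGTGGCAGGGGTTATTCTTTGGTTCGAGTAGGTGGCATAGTCGTT is GCCGGGCATTAAACAGCTAAAGAAAGCGTTGGCGCTCTCGTCTGGACACCGTCCCCAATAAGAAACCAAGCTCATCCACCGTATCAGCAA (A↔T, G↔C). DNA strands are antiparallel, so the complementary strand runs 3'→5'; reversing gives the 5'→3' form.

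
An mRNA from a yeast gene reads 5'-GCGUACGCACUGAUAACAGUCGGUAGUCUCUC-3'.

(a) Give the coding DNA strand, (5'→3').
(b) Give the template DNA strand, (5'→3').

(a) The coding strand matches the mRNA with U→T.
(b) The template strand is the reverse complement of the coding strand.

(a) 5'-GCGTACGCACTGATAACAGTCGGTAGTCTCTC-3'
(b) 5'-GAGAGACTACCGACTGTTATCAGTGCGTACGC-3'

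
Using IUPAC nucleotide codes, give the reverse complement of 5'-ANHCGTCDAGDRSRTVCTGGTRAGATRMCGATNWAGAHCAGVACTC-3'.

Standard pairs A↔T, G↔C; ambiguity codes pair R↔Y, M↔K, W↔W, S↔S, D↔H, V↔B, N↔N. Complement (TNDGCAGHTCHYSYABGACCAYTCTAYKGCTANWTCTDGTCBTGAG), then reverse for 5'→3'.

5′-GAGTBCTGDTCTWNATCGKYATCTYACCAGBAYSYHCTHGACGDNT-3′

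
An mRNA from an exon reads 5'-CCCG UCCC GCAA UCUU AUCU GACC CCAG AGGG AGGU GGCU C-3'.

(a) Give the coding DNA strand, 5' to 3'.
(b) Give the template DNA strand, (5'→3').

(a) The coding strand matches the mRNA with U→T.
(b) The template strand is the reverse complement of the coding strand.

(a) 5′-CCCGTCCCGCAATCTTATCTGACCCCAGAGGGAGGTGGCTC-3′
(b) 5'-GAGCCACCTCCCTCTGGGGTCAGATAAGATTGCGGGACGGG-3'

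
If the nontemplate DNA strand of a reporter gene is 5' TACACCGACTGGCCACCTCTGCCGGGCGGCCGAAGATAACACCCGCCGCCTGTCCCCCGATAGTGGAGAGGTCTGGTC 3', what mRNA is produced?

5'-UACACCGACUGGCCACCUCUGCCGGGCGGCCGAAGAUAACACCCGCCGCCUGUCCCCCGAUAGUGGAGAGGUCUGGUC-3'

mRNA has the coding-strand sequence with U in place of T.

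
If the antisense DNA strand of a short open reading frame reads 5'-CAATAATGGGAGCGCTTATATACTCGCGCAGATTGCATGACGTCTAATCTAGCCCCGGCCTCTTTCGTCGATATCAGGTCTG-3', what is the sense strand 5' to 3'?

5'-CAGACCTGATATCGACGAAAGAGGCCGGGGCTAGATTAGACGTCATGCAATCTGCGCGAGTATATAAGCGCTCCCATTATTG-3'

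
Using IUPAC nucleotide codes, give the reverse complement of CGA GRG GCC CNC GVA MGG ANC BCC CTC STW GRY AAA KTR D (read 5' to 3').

5'-HYAMTTTRYCWASGAGGGVGNTCCKTBCGNGGGCCYCTCG-3'

Standard pairs A↔T, G↔C; ambiguity codes pair R↔Y, M↔K, W↔W, S↔S, B↔V, D↔H, N↔N. Complement (GCTCYCCGGGNGCBTKCCTNGVGGGAGSAWCYRTTTMAYH), then reverse for 5'→3'.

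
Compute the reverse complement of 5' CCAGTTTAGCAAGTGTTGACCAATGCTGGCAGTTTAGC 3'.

5'-GCTAAACTGCCAGCATTGGTCAACACTTGCTAAACTGG-3'

Complement each base (A↔T, G↔C): GGTCAAATCGTTCACAACTGGTTACGACCGTCAAATCG. Then reverse.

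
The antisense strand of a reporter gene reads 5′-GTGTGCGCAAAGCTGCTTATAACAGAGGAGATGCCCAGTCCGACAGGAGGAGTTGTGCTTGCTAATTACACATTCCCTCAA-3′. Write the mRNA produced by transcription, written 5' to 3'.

The mRNA has the sequence of the coding strand (reverse complement of the template) with T→U. Reverse complement of GTGTGCGCAAAGCTGCTTATAACAGAGGAGATGCCCAGTCCGACAGGAGGAGTTGTGCTTGCTAATTACACATTCCCTCAA is TTGAGGGAATGTGTAATTAGCAAGCACAACTCCTCCTGTCGGACTGGGCATCTCCTCTGTTATAAGCAGCTTTGCGCACAC; then T→U.

5'-UUGAGGGAAUGUGUAAUUAGCAAGCACAACUCCUCCUGUCGGACUGGGCAUCUCCUCUGUUAUAAGCAGCUUUGCGCACAC-3'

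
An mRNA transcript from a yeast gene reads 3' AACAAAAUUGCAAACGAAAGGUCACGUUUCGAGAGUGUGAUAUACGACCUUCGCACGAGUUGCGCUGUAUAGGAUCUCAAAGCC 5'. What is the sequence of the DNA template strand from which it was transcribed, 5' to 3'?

5'-TTGTTTTAACGTTTGCTTTCCAGTGCAAAGCTCTCACACTATATGCTGGAAGCGTGCTCAACGCGACATATCCTAGAGTTTCGG-3'

Written 5'→3' the mRNA is CCGAAACUCUAGGAUAUGUCGCGUUGAGCACGCUUCCAGCAUAUAGUGUGAGAGCUUUGCACUGGAAAGCAAACGUUAAAACAA, so the coding DNA strand is CCGAAACTCTAGGATATGTCGCGTTGAGCACGCTTCCAGCATATAGTGTGAGAGCTTTGCACTGGAAAGCAAACGTTAAAACAA. The template is its reverse complement.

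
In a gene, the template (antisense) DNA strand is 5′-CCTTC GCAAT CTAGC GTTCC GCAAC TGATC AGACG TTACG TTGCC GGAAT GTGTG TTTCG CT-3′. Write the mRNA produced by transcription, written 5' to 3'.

RNA polymerase reads the template 3'→5' and synthesizes mRNA 5'→3' by base-pairing (A→U, T→A, G↔C). The complement of the template is GGAAGCGTTAGATCGCAAGGCGTTGACTAGTCTGCAATGCAACGGCCTTACACACAAAGCGA; antiparallel, so 5'→3' the coding strand is AGCGAAACACACATTCCGGCAACGTAACGTCTGATCAGTTGCGGAACGCTAGATTGCGAAGG. Replace T with U for the mRNA.

5′-AGCGAAACACACAUUCCGGCAACGUAACGUCUGAUCAGUUGCGGAACGCUAGAUUGCGAAGG-3′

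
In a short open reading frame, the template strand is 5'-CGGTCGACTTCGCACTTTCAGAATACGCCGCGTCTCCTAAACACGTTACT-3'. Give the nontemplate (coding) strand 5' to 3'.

The coding strand is complementary and antiparallel to the template: take the complement (A↔T, G↔C) and reverse.

5'-AGTAACGTGTTTAGGAGACGCGGCGTATTCTGAAAGTGCGAAGTCGACCG-3'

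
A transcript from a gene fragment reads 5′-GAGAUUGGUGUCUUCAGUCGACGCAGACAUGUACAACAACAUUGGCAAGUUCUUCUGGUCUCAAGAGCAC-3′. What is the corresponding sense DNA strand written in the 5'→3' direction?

5'-GAGATTGGTGTCTTCAGTCGACGCAGACATGTACAACAACATTGGCAAGTTCTTCTGGTCTCAAGAGCAC-3'

The coding DNA strand has the same 5'→3' sequence as the mRNA with U replaced by T.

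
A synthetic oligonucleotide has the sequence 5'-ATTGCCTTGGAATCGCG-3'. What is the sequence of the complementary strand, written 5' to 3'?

5'-CGCGATTCCAAGGCAAT-3'

The complement of ATTGCCTTGGAATCGCG is TAACGGAACCTTAGCGC (A↔T, G↔C). DNA strands are antiparallel, so the complementary strand runs 3'→5'; reversing gives the 5'→3' form.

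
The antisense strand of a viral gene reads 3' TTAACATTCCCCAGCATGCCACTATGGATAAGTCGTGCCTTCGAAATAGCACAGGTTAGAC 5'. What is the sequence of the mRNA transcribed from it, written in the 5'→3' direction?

5'-AAUUGUAAGGGGUCGUACGGUGAUACCUAUUCAGCACGGAAGCUUUAUCGUGUCCAAUCUG-3'

Reading the template 3'→5' as shown, RNA polymerase pairs each base (A→U, T→A, G↔C) to build mRNA 5'→3' directly.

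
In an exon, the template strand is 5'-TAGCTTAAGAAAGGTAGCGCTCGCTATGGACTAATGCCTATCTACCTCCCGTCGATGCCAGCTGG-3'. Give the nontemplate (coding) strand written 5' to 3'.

5'-CCAGCTGGCATCGACGGGAGGTAGATAGGCATTAGTCCATAGCGAGCGCTACCTTTCTTAAGCTA-3'

The coding strand is complementary and antiparallel to the template: take the complement (A↔T, G↔C) and reverse.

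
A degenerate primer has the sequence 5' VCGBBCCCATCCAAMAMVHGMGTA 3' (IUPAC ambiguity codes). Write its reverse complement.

5'-TACKCDBKTKTTGGATGGGVVCGB-3'

Standard pairs A↔T, G↔C; ambiguity codes pair M↔K, B↔V, H↔D. Complement (BGCVVGGGTAGGTTKTKBDCKCAT), then reverse for 5'→3'.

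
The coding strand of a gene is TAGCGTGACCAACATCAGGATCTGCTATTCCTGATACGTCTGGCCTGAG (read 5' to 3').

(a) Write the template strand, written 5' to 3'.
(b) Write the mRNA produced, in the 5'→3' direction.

(a) The template strand is the reverse complement of the coding strand: complement ATCGCACTGGTTGTAGTCCTAGACGATAAGGACTATGCAGACCGGACTC, then reverse.
(b) mRNA matches the coding strand with T→U.

(a) 5′-CTCAGGCCAGACGTATCAGGAATAGCAGATCCTGATGTTGGTCACGCTA-3′
(b) 5'-UAGCGUGACCAACAUCAGGAUCUGCUAUUCCUGAUACGUCUGGCCUGAG-3'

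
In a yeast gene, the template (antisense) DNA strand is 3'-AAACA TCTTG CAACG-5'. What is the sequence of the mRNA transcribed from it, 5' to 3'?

5′-UUUGUAGAACGUUGC-3′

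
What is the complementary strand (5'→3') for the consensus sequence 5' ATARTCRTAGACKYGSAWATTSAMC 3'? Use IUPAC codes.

5'-GKTSAATWTSCRMGTCTAYGAYTAT-3'

Standard pairs A↔T, G↔C; ambiguity codes pair R↔Y, M↔K, W↔W, S↔S. Complement (TATYAGYATCTGMRCSTWTAASTKG), then reverse for 5'→3'.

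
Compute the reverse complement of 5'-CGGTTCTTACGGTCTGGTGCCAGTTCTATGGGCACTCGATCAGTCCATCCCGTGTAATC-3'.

Complement each base (A↔T, G↔C): GCCAAGAATGCCAGACCACGGTCAAGATACCCGTGAGCTAGTCAGGTAGGGCACATTAG. Then reverse.

5'-GATTACACGGGATGGACTGATCGAGTGCCCATAGAACTGGCACCAGACCGTAAGAACCG-3'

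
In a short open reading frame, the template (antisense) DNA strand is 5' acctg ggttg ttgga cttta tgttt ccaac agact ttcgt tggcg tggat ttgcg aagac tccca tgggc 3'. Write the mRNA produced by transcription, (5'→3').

The mRNA has the sequence of the coding strand (reverse complement of the template) with T→U. Reverse complement of ACCTGGGTTGTTGGACTTTATGTTTCCAACAGACTTTCGTTGGCGTGGATTTGCGAAGACTCCCATGGGC is GCCCATGGGAGTCTTCGCAAATCCACGCCAACGAAAGTCTGTTGGAAACATAAAGTCCAACAACCCAGGT; then T→U.

5'-GCCCAUGGGAGUCUUCGCAAAUCCACGCCAACGAAAGUCUGUUGGAAACAUAAAGUCCAACAACCCAGGU-3'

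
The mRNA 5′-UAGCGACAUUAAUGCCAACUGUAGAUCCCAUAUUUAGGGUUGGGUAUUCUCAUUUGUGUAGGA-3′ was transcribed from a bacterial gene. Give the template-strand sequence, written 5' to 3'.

Replace U with T to get the coding DNA strand: TAGCGACATTAATGCCAACTGTAGATCCCATATTTAGGGTTGGGTATTCTCATTTGTGTAGGA. The template strand is its reverse complement (complement ATCGCTGTAATTACGGTTGACATCTAGGGTATAAATCCCAACCCATAAGAGTAAACACATCCT, then reverse).

5'-TCCTACACAAATGAGAATACCCAACCCTAAATATGGGATCTACAGTTGGCATTAATGTCGCTA-3'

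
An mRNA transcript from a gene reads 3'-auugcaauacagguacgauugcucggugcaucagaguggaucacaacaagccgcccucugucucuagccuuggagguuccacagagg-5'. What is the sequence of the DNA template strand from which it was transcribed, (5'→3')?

Written 5'→3' the mRNA is GGAGACACCUUGGAGGUUCCGAUCUCUGUCUCCCGCCGAACAACACUAGGUGAGACUACGUGGCUCGUUAGCAUGGACAUAACGUUA, so the coding DNA strand is GGAGACACCTTGGAGGTTCCGATCTCTGTCTCCCGCCGAACAACACTAGGTGAGACTACGTGGCTCGTTAGCATGGACATAACGTTA. The template is its reverse complement.

5'-TAACGTTATGTCCATGCTAACGAGCCACGTAGTCTCACCTAGTGTTGTTCGGCGGGAGACAGAGATCGGAACCTCCAAGGTGTCTCC-3'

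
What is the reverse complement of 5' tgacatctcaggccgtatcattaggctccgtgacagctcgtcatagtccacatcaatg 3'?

Reading the sequence 3'→5' and pairing each base (A↔T, G↔C) gives the reverse complement directly.

5'-CATTGATGTGGACTATGACGAGCTGTCACGGAGCCTAATGATACGGCCTGAGATGTCA-3'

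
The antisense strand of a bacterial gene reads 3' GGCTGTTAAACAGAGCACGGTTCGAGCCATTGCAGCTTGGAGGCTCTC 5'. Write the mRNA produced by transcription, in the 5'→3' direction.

5′-CCGACAAUUUGUCUCGUGCCAAGCUCGGUAACGUCGAACCUCCGAGAG-3′

Reading the template 3'→5' as shown, RNA polymerase pairs each base (A→U, T→A, G↔C) to build mRNA 5'→3' directly.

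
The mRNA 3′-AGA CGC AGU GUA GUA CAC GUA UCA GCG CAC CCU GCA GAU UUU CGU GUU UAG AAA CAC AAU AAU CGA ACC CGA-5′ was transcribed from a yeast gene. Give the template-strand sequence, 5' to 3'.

5'-TCTGCGTCACATCATGTGCATAGTCGCGTGGGACGTCTAAAAGCACAAATCTTTGTGTTATTAGCTTGGGCT-3'

Written 5'→3' the mRNA is AGCCCAAGCUAAUAACACAAAGAUUUGUGCUUUUAGACGUCCCACGCGACUAUGCACAUGAUGUGACGCAGA, so the coding DNA strand is AGCCCAAGCTAATAACACAAAGATTTGTGCTTTTAGACGTCCCACGCGACTATGCACATGATGTGACGCAGA. The template is its reverse complement.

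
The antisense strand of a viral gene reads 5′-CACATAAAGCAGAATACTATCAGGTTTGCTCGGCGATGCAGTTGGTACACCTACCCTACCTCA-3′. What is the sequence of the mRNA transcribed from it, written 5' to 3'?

5'-UGAGGUAGGGUAGGUGUACCAACUGCAUCGCCGAGCAAACCUGAUAGUAUUCUGCUUUAUGUG-3'

The mRNA has the sequence of the coding strand (reverse complement of the template) with T→U. Reverse complement of CACATAAAGCAGAATACTATCAGGTTTGCTCGGCGATGCAGTTGGTACACCTACCCTACCTCA is TGAGGTAGGGTAGGTGTACCAACTGCATCGCCGAGCAAACCTGATAGTATTCTGCTTTATGTG; then T→U.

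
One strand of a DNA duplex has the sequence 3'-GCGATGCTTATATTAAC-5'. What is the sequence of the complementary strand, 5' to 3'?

5'-CGCTACGAATATAATTG-3'

The strand is given 3'→5', so its complement runs 5'→3' in the same left-to-right order: pair each base A↔T, G↔C.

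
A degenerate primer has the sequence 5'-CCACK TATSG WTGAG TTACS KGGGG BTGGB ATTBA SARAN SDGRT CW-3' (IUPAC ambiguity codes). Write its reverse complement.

Standard pairs A↔T, G↔C; ambiguity codes pair R↔Y, K↔M, W↔W, S↔S, B↔V, D↔H, N↔N. Complement (GGTGMATASCWACTCAATGSMCCCCVACCVTAAVTSTYTNSHCYAGW), then reverse for 5'→3'.

5'-WGAYCHSNTYTSTVAATVCCAVCCCCMSGTAACTCAWCSATAMGTGG-3'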